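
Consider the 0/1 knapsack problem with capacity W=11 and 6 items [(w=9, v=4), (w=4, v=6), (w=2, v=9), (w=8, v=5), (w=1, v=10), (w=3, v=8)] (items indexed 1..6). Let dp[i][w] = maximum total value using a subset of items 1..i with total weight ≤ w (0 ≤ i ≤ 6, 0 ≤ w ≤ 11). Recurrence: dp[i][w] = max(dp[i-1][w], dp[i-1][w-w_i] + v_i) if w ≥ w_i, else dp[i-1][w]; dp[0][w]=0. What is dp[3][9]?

15

i\w   0   1   2   3   4   5   6   7   8   9  10  11
  0   0   0   0   0   0   0   0   0   0   0   0   0
  1   0   0   0   0   0   0   0   0   0   4   4   4
  2   0   0   0   0   6   6   6   6   6   6   6   6
  3   0   0   9   9   9   9  15  15  15  15  15  15
  4   0   0   9   9   9   9  15  15  15  15  15  15
  5   0  10  10  19  19  19  19  25  25  25  25  25
  6   0  10  10  19  19  19  27  27  27  27  33  33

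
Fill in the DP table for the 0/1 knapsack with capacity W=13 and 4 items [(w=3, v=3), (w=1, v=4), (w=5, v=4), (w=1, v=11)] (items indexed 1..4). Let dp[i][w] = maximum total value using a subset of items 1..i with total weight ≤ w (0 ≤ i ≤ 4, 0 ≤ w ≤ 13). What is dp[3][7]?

8

i\w   0   1   2   3   4   5   6   7   8   9  10  11  12  13
  0   0   0   0   0   0   0   0   0   0   0   0   0   0   0
  1   0   0   0   3   3   3   3   3   3   3   3   3   3   3
  2   0   4   4   4   7   7   7   7   7   7   7   7   7   7
  3   0   4   4   4   7   7   8   8   8  11  11  11  11  11
  4   0  11  15  15  15  18  18  19  19  19  22  22  22  22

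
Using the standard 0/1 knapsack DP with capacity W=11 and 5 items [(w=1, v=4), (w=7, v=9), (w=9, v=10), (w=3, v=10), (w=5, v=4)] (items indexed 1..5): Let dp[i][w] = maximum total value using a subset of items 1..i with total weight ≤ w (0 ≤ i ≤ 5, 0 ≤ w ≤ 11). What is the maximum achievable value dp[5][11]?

23

i\w   0   1   2   3   4   5   6   7   8   9  10  11
  0   0   0   0   0   0   0   0   0   0   0   0   0
  1   0   4   4   4   4   4   4   4   4   4   4   4
  2   0   4   4   4   4   4   4   9  13  13  13  13
  3   0   4   4   4   4   4   4   9  13  13  14  14
  4   0   4   4  10  14  14  14  14  14  14  19  23
  5   0   4   4  10  14  14  14  14  14  18  19  23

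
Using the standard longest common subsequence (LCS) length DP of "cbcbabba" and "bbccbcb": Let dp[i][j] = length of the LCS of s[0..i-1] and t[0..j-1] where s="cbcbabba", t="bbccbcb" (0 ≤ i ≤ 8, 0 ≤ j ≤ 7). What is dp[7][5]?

3

   ''  b  b  c  c  b  c  b
''  0  0  0  0  0  0  0  0
 c  0  0  0  1  1  1  1  1
 b  0  1  1  1  1  2  2  2
 c  0  1  1  2  2  2  3  3
 b  0  1  2  2  2  3  3  4
 a  0  1  2  2  2  3  3  4
 b  0  1  2  2  2  3  3  4
 b  0  1  2  2  2  3  3  4
 a  0  1  2  2  2  3  3  4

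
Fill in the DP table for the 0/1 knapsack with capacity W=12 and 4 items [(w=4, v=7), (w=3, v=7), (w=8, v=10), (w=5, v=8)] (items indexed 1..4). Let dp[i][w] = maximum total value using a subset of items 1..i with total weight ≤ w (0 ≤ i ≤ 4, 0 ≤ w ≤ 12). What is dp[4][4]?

i\w   0   1   2   3   4   5   6   7   8   9  10  11  12
  0   0   0   0   0   0   0   0   0   0   0   0   0   0
  1   0   0   0   0   7   7   7   7   7   7   7   7   7
  2   0   0   0   7   7   7   7  14  14  14  14  14  14
  3   0   0   0   7   7   7   7  14  14  14  14  17  17
  4   0   0   0   7   7   8   8  14  15  15  15  17  22

7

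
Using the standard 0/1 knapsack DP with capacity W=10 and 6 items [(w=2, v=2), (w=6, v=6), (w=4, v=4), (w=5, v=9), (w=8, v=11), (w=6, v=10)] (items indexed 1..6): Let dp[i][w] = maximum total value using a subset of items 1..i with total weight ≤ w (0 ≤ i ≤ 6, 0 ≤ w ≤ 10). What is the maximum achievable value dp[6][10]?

14

i\w   0   1   2   3   4   5   6   7   8   9  10
  0   0   0   0   0   0   0   0   0   0   0   0
  1   0   0   2   2   2   2   2   2   2   2   2
  2   0   0   2   2   2   2   6   6   8   8   8
  3   0   0   2   2   4   4   6   6   8   8  10
  4   0   0   2   2   4   9   9  11  11  13  13
  5   0   0   2   2   4   9   9  11  11  13  13
  6   0   0   2   2   4   9  10  11  12  13  14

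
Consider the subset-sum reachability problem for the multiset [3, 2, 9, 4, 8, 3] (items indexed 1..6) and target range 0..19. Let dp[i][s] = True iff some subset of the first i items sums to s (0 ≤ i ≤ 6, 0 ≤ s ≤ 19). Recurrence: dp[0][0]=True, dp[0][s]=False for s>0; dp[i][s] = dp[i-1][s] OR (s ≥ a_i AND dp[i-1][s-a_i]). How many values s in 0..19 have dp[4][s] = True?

i\s   0   1   2   3   4   5   6   7   8   9  10  11  12  13  14  15  16  17  18  19
  0   T   F   F   F   F   F   F   F   F   F   F   F   F   F   F   F   F   F   F   F
  1   T   F   F   T   F   F   F   F   F   F   F   F   F   F   F   F   F   F   F   F
  2   T   F   T   T   F   T   F   F   F   F   F   F   F   F   F   F   F   F   F   F
  3   T   F   T   T   F   T   F   F   F   T   F   T   T   F   T   F   F   F   F   F
  4   T   F   T   T   T   T   T   T   F   T   F   T   T   T   T   T   T   F   T   F
  5   T   F   T   T   T   T   T   T   T   T   T   T   T   T   T   T   T   T   T   T
  6   T   F   T   T   T   T   T   T   T   T   T   T   T   T   T   T   T   T   T   T

15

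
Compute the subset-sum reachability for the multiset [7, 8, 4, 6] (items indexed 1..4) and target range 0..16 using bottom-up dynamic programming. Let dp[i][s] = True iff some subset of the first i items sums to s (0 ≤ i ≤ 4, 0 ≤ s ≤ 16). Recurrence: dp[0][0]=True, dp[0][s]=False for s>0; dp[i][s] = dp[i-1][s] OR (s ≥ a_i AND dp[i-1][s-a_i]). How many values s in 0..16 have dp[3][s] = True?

7

i\s   0   1   2   3   4   5   6   7   8   9  10  11  12  13  14  15  16
  0   T   F   F   F   F   F   F   F   F   F   F   F   F   F   F   F   F
  1   T   F   F   F   F   F   F   T   F   F   F   F   F   F   F   F   F
  2   T   F   F   F   F   F   F   T   T   F   F   F   F   F   F   T   F
  3   T   F   F   F   T   F   F   T   T   F   F   T   T   F   F   T   F
  4   T   F   F   F   T   F   T   T   T   F   T   T   T   T   T   T   F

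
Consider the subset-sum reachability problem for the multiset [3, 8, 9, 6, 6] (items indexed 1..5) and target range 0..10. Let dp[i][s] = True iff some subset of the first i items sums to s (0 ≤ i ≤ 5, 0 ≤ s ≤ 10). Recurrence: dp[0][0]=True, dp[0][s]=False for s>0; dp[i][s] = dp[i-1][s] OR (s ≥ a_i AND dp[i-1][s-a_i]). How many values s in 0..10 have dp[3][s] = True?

i\s   0   1   2   3   4   5   6   7   8   9  10
  0   T   F   F   F   F   F   F   F   F   F   F
  1   T   F   F   T   F   F   F   F   F   F   F
  2   T   F   F   T   F   F   F   F   T   F   F
  3   T   F   F   T   F   F   F   F   T   T   F
  4   T   F   F   T   F   F   T   F   T   T   F
  5   T   F   F   T   F   F   T   F   T   T   F

4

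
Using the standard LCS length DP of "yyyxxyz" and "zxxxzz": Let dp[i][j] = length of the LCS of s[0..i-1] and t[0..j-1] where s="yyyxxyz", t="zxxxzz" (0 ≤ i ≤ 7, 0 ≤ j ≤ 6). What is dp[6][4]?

2

   ''  z  x  x  x  z  z
''  0  0  0  0  0  0  0
 y  0  0  0  0  0  0  0
 y  0  0  0  0  0  0  0
 y  0  0  0  0  0  0  0
 x  0  0  1  1  1  1  1
 x  0  0  1  2  2  2  2
 y  0  0  1  2  2  2  2
 z  0  1  1  2  2  3  3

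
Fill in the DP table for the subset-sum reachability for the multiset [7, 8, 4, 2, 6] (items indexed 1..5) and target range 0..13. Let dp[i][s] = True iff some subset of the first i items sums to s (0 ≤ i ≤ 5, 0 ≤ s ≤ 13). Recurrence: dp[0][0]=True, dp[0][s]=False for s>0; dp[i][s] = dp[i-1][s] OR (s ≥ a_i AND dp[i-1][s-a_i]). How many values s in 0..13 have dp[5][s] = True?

i\s   0   1   2   3   4   5   6   7   8   9  10  11  12  13
  0   T   F   F   F   F   F   F   F   F   F   F   F   F   F
  1   T   F   F   F   F   F   F   T   F   F   F   F   F   F
  2   T   F   F   F   F   F   F   T   T   F   F   F   F   F
  3   T   F   F   F   T   F   F   T   T   F   F   T   T   F
  4   T   F   T   F   T   F   T   T   T   T   T   T   T   T
  5   T   F   T   F   T   F   T   T   T   T   T   T   T   T

11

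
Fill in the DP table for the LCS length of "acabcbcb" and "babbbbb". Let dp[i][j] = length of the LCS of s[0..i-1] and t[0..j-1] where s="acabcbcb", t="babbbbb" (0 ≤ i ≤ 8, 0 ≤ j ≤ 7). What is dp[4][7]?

   ''  b  a  b  b  b  b  b
''  0  0  0  0  0  0  0  0
 a  0  0  1  1  1  1  1  1
 c  0  0  1  1  1  1  1  1
 a  0  0  1  1  1  1  1  1
 b  0  1  1  2  2  2  2  2
 c  0  1  1  2  2  2  2  2
 b  0  1  1  2  3  3  3  3
 c  0  1  1  2  3  3  3  3
 b  0  1  1  2  3  4  4  4

2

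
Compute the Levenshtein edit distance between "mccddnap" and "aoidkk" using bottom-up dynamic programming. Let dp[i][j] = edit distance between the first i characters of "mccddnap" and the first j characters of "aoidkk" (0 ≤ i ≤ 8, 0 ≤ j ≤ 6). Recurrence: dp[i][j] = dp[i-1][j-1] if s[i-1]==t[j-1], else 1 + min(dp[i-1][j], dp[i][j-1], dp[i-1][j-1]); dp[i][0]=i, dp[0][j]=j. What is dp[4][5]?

4

   ''  a  o  i  d  k  k
''  0  1  2  3  4  5  6
 m  1  1  2  3  4  5  6
 c  2  2  2  3  4  5  6
 c  3  3  3  3  4  5  6
 d  4  4  4  4  3  4  5
 d  5  5  5  5  4  4  5
 n  6  6  6  6  5  5  5
 a  7  6  7  7  6  6  6
 p  8  7  7  8  7  7  7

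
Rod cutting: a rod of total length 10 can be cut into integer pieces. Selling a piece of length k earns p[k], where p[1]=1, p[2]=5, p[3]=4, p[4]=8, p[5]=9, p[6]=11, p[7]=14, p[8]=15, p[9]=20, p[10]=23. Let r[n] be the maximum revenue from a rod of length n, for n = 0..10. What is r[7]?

   n    0    1    2    3    4    5    6    7    8    9   10
r[n]    0    1    5    6   10   11   15   16   20   21   25

16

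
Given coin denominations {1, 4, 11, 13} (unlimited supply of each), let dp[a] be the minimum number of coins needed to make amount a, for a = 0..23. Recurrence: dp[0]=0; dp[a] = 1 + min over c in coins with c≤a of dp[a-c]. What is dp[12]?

2

 a  0  1  2  3  4  5  6  7  8  9 10 11 12 13 14 15 16 17 18 19 20 21 22 23
dp  0  1  2  3  1  2  3  4  2  3  4  1  2  1  2  2  3  2  3  3  4  3  2  3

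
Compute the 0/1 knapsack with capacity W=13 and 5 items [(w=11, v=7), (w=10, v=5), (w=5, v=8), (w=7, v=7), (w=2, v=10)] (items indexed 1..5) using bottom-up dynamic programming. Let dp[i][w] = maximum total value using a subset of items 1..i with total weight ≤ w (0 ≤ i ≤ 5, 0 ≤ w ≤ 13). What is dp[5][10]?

18

i\w   0   1   2   3   4   5   6   7   8   9  10  11  12  13
  0   0   0   0   0   0   0   0   0   0   0   0   0   0   0
  1   0   0   0   0   0   0   0   0   0   0   0   7   7   7
  2   0   0   0   0   0   0   0   0   0   0   5   7   7   7
  3   0   0   0   0   0   8   8   8   8   8   8   8   8   8
  4   0   0   0   0   0   8   8   8   8   8   8   8  15  15
  5   0   0  10  10  10  10  10  18  18  18  18  18  18  18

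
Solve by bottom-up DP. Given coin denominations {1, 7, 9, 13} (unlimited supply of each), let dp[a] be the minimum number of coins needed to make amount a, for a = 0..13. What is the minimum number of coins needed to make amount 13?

1

 a  0  1  2  3  4  5  6  7  8  9 10 11 12 13
dp  0  1  2  3  4  5  6  1  2  1  2  3  4  1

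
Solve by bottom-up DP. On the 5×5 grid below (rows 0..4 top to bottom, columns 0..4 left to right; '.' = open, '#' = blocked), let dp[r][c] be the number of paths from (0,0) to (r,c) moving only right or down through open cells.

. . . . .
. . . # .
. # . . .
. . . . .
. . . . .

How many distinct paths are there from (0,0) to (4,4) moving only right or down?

24

r\c   0   1   2   3   4
  0   1   1   1   1   1
  1   1   2   3   0   1
  2   1   0   3   3   4
  3   1   1   4   7  11
  4   1   2   6  13  24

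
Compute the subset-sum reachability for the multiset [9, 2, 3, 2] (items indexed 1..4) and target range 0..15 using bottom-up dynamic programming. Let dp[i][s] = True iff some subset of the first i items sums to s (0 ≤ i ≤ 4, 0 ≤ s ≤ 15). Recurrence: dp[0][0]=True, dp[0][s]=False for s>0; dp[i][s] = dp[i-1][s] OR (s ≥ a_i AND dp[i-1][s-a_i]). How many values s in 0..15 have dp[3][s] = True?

i\s   0   1   2   3   4   5   6   7   8   9  10  11  12  13  14  15
  0   T   F   F   F   F   F   F   F   F   F   F   F   F   F   F   F
  1   T   F   F   F   F   F   F   F   F   T   F   F   F   F   F   F
  2   T   F   T   F   F   F   F   F   F   T   F   T   F   F   F   F
  3   T   F   T   T   F   T   F   F   F   T   F   T   T   F   T   F
  4   T   F   T   T   T   T   F   T   F   T   F   T   T   T   T   F

8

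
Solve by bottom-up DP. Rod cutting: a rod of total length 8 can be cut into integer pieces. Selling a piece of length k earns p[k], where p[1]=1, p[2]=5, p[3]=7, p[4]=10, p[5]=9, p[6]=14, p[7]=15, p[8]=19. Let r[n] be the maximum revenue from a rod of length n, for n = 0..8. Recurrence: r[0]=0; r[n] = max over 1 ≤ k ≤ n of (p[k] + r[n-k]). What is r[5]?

   n    0    1    2    3    4    5    6    7    8
r[n]    0    1    5    7   10   12   15   17   20

12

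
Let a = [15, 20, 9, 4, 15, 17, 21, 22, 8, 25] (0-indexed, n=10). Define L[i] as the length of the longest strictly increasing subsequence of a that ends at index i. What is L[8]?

2

   i    0    1    2    3    4    5    6    7    8    9
a[i]   15   20    9    4   15   17   21   22    8   25
L[i]    1    2    1    1    2    3    4    5    2    6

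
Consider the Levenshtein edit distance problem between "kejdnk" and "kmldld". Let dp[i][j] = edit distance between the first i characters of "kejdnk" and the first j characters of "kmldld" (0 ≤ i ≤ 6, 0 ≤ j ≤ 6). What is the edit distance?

   ''  k  m  l  d  l  d
''  0  1  2  3  4  5  6
 k  1  0  1  2  3  4  5
 e  2  1  1  2  3  4  5
 j  3  2  2  2  3  4  5
 d  4  3  3  3  2  3  4
 n  5  4  4  4  3  3  4
 k  6  5  5  5  4  4  4

4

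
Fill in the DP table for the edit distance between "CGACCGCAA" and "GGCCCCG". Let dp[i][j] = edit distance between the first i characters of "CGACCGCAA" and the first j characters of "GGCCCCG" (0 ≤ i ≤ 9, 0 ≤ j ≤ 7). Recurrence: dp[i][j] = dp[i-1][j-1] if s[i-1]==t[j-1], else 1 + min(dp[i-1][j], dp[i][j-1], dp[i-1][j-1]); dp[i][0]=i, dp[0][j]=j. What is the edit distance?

   ''  G  G  C  C  C  C  G
''  0  1  2  3  4  5  6  7
 C  1  1  2  2  3  4  5  6
 G  2  1  1  2  3  4  5  5
 A  3  2  2  2  3  4  5  6
 C  4  3  3  2  2  3  4  5
 C  5  4  4  3  2  2  3  4
 G  6  5  4  4  3  3  3  3
 C  7  6  5  4  4  3  3  4
 A  8  7  6  5  5  4  4  4
 A  9  8  7  6  6  5  5  5

5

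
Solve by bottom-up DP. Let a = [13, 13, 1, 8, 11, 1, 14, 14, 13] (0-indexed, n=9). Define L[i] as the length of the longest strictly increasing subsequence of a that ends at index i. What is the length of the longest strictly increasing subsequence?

4

   i    0    1    2    3    4    5    6    7    8
a[i]   13   13    1    8   11    1   14   14   13
L[i]    1    1    1    2    3    1    4    4    4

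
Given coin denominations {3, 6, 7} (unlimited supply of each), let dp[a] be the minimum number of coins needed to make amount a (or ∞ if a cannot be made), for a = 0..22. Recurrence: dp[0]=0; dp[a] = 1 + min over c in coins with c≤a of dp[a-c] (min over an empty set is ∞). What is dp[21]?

3

 a  0  1  2  3  4  5  6  7  8  9 10 11 12 13 14 15 16 17 18 19 20 21 22
dp  0  -  -  1  -  -  1  1  -  2  2  -  2  2  2  3  3  3  3  3  3  3  4
(- denotes ∞ / unreachable)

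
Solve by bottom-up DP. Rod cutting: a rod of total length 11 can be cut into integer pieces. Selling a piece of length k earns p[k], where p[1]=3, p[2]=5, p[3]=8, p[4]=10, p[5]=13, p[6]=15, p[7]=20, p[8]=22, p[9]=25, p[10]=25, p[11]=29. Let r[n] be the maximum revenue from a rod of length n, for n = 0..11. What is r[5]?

   n    0    1    2    3    4    5    6    7    8    9   10   11
r[n]    0    3    6    9   12   15   18   21   24   27   30   33

15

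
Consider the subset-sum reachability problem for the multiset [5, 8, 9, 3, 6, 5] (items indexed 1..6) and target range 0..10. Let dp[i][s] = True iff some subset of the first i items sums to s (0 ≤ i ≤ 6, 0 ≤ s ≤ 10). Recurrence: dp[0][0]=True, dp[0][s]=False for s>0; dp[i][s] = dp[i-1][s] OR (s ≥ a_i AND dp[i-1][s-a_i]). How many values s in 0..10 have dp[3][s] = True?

4

i\s   0   1   2   3   4   5   6   7   8   9  10
  0   T   F   F   F   F   F   F   F   F   F   F
  1   T   F   F   F   F   T   F   F   F   F   F
  2   T   F   F   F   F   T   F   F   T   F   F
  3   T   F   F   F   F   T   F   F   T   T   F
  4   T   F   F   T   F   T   F   F   T   T   F
  5   T   F   F   T   F   T   T   F   T   T   F
  6   T   F   F   T   F   T   T   F   T   T   T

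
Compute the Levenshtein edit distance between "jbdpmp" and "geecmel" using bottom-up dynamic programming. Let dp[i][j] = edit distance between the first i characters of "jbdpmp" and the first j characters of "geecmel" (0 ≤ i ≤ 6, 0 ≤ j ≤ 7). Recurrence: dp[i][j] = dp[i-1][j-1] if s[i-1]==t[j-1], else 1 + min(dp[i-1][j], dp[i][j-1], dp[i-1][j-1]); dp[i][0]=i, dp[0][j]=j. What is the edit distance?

6

   ''  g  e  e  c  m  e  l
''  0  1  2  3  4  5  6  7
 j  1  1  2  3  4  5  6  7
 b  2  2  2  3  4  5  6  7
 d  3  3  3  3  4  5  6  7
 p  4  4  4  4  4  5  6  7
 m  5  5  5  5  5  4  5  6
 p  6  6  6  6  6  5  5  6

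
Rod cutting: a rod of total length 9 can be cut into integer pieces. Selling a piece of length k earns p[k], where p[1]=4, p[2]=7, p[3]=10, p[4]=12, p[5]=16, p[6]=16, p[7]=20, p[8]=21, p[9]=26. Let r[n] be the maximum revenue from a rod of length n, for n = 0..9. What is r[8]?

32

   n    0    1    2    3    4    5    6    7    8    9
r[n]    0    4    8   12   16   20   24   28   32   36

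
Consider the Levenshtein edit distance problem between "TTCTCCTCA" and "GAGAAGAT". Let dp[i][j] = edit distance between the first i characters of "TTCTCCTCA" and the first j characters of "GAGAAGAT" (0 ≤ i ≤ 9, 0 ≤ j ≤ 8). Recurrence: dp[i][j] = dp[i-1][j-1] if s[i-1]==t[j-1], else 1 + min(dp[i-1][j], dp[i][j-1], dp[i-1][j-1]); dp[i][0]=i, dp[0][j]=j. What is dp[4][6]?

   ''  G  A  G  A  A  G  A  T
''  0  1  2  3  4  5  6  7  8
 T  1  1  2  3  4  5  6  7  7
 T  2  2  2  3  4  5  6  7  7
 C  3  3  3  3  4  5  6  7  8
 T  4  4  4  4  4  5  6  7  7
 C  5  5  5  5  5  5  6  7  8
 C  6  6  6  6  6  6  6  7  8
 T  7  7  7  7  7  7  7  7  7
 C  8  8  8  8  8  8  8  8  8
 A  9  9  8  9  8  8  9  8  9

6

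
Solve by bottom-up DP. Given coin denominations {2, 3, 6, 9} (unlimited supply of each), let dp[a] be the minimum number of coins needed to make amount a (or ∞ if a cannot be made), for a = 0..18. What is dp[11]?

2

 a  0  1  2  3  4  5  6  7  8  9 10 11 12 13 14 15 16 17 18
dp  0  -  1  1  2  2  1  3  2  1  3  2  2  3  3  2  4  3  2
(- denotes ∞ / unreachable)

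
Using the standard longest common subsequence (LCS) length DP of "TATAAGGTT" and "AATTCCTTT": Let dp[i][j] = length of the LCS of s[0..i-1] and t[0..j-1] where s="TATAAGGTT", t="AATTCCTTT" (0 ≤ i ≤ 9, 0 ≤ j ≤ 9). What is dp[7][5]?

   ''  A  A  T  T  C  C  T  T  T
''  0  0  0  0  0  0  0  0  0  0
 T  0  0  0  1  1  1  1  1  1  1
 A  0  1  1  1  1  1  1  1  1  1
 T  0  1  1  2  2  2  2  2  2  2
 A  0  1  2  2  2  2  2  2  2  2
 A  0  1  2  2  2  2  2  2  2  2
 G  0  1  2  2  2  2  2  2  2  2
 G  0  1  2  2  2  2  2  2  2  2
 T  0  1  2  3  3  3  3  3  3  3
 T  0  1  2  3  4  4  4  4  4  4

2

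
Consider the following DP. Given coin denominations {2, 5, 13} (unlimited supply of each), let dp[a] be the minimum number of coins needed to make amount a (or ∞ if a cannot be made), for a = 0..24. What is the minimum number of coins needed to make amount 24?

 a  0  1  2  3  4  5  6  7  8  9 10 11 12 13 14 15 16 17 18 19 20 21 22 23 24
dp  0  -  1  -  2  1  3  2  4  3  2  4  3  1  4  2  5  3  2  4  3  5  4  3  5
(- denotes ∞ / unreachable)

5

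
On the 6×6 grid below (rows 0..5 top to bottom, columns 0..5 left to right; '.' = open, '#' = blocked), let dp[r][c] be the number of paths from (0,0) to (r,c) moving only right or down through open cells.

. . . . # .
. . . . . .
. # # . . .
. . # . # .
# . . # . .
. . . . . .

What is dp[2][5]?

12

r\c   0   1   2   3   4   5
  0   1   1   1   1   0   0
  1   1   2   3   4   4   4
  2   1   0   0   4   8  12
  3   1   1   0   4   0  12
  4   0   1   1   0   0  12
  5   0   1   2   2   2  14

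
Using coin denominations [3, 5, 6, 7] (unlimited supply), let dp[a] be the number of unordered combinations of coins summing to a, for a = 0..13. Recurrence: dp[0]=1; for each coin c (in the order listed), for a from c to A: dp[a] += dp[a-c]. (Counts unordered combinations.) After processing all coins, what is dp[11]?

after  coin     0     1     2     3     4     5     6     7     8     9    10    11    12    13
          3     1     0     0     1     0     0     1     0     0     1     0     0     1     0
          5     1     0     0     1     0     1     1     0     1     1     1     1     1     1
          6     1     0     0     1     0     1     2     0     1     2     1     2     3     1
          7     1     0     0     1     0     1     2     1     1     2     2     2     4     3

2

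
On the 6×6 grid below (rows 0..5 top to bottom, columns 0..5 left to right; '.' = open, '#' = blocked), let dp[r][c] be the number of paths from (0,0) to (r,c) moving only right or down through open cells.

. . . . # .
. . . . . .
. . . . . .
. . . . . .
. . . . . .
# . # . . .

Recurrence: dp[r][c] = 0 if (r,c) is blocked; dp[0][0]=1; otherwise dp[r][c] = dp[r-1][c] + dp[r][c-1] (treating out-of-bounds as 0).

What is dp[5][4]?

104

r\c   0   1   2   3   4   5
  0   1   1   1   1   0   0
  1   1   2   3   4   4   4
  2   1   3   6  10  14  18
  3   1   4  10  20  34  52
  4   1   5  15  35  69 121
  5   0   5   0  35 104 225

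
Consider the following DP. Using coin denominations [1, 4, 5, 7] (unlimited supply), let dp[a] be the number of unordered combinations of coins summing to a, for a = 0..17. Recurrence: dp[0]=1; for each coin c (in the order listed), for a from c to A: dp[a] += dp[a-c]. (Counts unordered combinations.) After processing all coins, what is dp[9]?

6

after  coin     0     1     2     3     4     5     6     7     8     9    10    11    12    13    14    15    16    17
          1     1     1     1     1     1     1     1     1     1     1     1     1     1     1     1     1     1     1
          4     1     1     1     1     2     2     2     2     3     3     3     3     4     4     4     4     5     5
          5     1     1     1     1     2     3     3     3     4     5     6     6     7     8     9    10    11    12
          7     1     1     1     1     2     3     3     4     5     6     7     8    10    11    13    15    17    19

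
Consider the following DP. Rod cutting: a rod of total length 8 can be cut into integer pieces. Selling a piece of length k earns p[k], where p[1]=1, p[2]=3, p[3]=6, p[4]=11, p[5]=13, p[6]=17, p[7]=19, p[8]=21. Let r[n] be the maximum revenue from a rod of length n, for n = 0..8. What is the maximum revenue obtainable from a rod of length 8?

22

   n    0    1    2    3    4    5    6    7    8
r[n]    0    1    3    6   11   13   17   19   22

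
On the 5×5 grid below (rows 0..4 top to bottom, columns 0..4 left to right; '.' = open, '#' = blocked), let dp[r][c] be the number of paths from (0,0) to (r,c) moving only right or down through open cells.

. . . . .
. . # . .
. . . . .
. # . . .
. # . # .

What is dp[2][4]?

6

r\c   0   1   2   3   4
  0   1   1   1   1   1
  1   1   2   0   1   2
  2   1   3   3   4   6
  3   1   0   3   7  13
  4   1   0   3   0  13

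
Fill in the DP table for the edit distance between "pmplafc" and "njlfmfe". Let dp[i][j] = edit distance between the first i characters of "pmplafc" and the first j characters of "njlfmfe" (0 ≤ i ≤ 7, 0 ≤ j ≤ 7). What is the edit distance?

6

   ''  n  j  l  f  m  f  e
''  0  1  2  3  4  5  6  7
 p  1  1  2  3  4  5  6  7
 m  2  2  2  3  4  4  5  6
 p  3  3  3  3  4  5  5  6
 l  4  4  4  3  4  5  6  6
 a  5  5  5  4  4  5  6  7
 f  6  6  6  5  4  5  5  6
 c  7  7  7  6  5  5  6  6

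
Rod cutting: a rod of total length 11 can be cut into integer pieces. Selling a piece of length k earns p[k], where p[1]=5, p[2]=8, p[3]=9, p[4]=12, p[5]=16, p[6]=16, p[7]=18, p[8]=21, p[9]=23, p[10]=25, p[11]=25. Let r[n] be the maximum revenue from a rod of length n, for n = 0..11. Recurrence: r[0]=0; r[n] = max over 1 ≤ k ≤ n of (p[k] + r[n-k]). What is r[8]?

   n    0    1    2    3    4    5    6    7    8    9   10   11
r[n]    0    5   10   15   20   25   30   35   40   45   50   55

40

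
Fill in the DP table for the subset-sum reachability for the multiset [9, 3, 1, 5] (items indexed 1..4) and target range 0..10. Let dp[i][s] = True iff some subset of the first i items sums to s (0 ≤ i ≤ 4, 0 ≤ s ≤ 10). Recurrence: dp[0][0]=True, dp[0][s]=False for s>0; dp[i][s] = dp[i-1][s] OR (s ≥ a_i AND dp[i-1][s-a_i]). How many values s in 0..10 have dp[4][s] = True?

i\s   0   1   2   3   4   5   6   7   8   9  10
  0   T   F   F   F   F   F   F   F   F   F   F
  1   T   F   F   F   F   F   F   F   F   T   F
  2   T   F   F   T   F   F   F   F   F   T   F
  3   T   T   F   T   T   F   F   F   F   T   T
  4   T   T   F   T   T   T   T   F   T   T   T

9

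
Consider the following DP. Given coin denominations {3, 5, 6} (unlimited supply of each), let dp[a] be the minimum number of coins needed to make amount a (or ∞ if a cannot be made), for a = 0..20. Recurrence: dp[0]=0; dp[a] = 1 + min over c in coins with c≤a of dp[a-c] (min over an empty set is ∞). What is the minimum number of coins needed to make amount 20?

 a  0  1  2  3  4  5  6  7  8  9 10 11 12 13 14 15 16 17 18 19 20
dp  0  -  -  1  -  1  1  -  2  2  2  2  2  3  3  3  3  3  3  4  4
(- denotes ∞ / unreachable)

4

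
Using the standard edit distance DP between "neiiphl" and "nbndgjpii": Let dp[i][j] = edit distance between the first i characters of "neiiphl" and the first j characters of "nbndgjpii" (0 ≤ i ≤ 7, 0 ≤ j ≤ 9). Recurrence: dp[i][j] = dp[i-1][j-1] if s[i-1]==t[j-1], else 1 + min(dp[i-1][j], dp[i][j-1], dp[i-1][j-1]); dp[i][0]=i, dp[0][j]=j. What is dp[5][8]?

6

   ''  n  b  n  d  g  j  p  i  i
''  0  1  2  3  4  5  6  7  8  9
 n  1  0  1  2  3  4  5  6  7  8
 e  2  1  1  2  3  4  5  6  7  8
 i  3  2  2  2  3  4  5  6  6  7
 i  4  3  3  3  3  4  5  6  6  6
 p  5  4  4  4  4  4  5  5  6  7
 h  6  5  5  5  5  5  5  6  6  7
 l  7  6  6  6  6  6  6  6  7  7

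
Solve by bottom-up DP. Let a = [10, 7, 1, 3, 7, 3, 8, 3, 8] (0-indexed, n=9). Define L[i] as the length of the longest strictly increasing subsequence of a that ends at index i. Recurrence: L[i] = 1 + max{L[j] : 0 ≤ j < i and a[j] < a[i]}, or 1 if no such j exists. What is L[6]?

   i    0    1    2    3    4    5    6    7    8
a[i]   10    7    1    3    7    3    8    3    8
L[i]    1    1    1    2    3    2    4    2    4

4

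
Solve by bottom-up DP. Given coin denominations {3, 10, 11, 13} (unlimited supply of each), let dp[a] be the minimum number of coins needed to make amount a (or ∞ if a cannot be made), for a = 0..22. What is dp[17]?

 a  0  1  2  3  4  5  6  7  8  9 10 11 12 13 14 15 16 17 18 19 20 21 22
dp  0  -  -  1  -  -  2  -  -  3  1  1  4  1  2  5  2  3  6  3  2  2  2
(- denotes ∞ / unreachable)

3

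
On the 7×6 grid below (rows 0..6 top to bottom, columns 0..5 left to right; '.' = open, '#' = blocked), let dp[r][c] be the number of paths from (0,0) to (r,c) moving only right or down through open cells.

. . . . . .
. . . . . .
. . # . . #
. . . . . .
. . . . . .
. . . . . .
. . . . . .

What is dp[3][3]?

r\c   0   1   2   3   4   5
  0   1   1   1   1   1   1
  1   1   2   3   4   5   6
  2   1   3   0   4   9   0
  3   1   4   4   8  17  17
  4   1   5   9  17  34  51
  5   1   6  15  32  66 117
  6   1   7  22  54 120 237

8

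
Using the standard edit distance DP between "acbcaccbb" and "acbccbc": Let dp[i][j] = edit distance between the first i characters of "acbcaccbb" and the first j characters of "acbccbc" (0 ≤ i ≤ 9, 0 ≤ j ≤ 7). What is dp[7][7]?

   ''  a  c  b  c  c  b  c
''  0  1  2  3  4  5  6  7
 a  1  0  1  2  3  4  5  6
 c  2  1  0  1  2  3  4  5
 b  3  2  1  0  1  2  3  4
 c  4  3  2  1  0  1  2  3
 a  5  4  3  2  1  1  2  3
 c  6  5  4  3  2  1  2  2
 c  7  6  5  4  3  2  2  2
 b  8  7  6  5  4  3  2  3
 b  9  8  7  6  5  4  3  3

2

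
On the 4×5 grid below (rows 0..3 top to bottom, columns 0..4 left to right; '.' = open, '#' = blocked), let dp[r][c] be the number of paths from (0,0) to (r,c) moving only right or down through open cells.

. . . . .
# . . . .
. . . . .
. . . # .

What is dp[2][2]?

r\c   0   1   2   3   4
  0   1   1   1   1   1
  1   0   1   2   3   4
  2   0   1   3   6  10
  3   0   1   4   0  10

3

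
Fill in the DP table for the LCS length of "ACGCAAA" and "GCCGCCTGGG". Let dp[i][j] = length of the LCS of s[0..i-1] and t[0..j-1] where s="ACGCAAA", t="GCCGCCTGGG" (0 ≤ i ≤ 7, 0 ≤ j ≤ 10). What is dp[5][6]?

3

   ''  G  C  C  G  C  C  T  G  G  G
''  0  0  0  0  0  0  0  0  0  0  0
 A  0  0  0  0  0  0  0  0  0  0  0
 C  0  0  1  1  1  1  1  1  1  1  1
 G  0  1  1  1  2  2  2  2  2  2  2
 C  0  1  2  2  2  3  3  3  3  3  3
 A  0  1  2  2  2  3  3  3  3  3  3
 A  0  1  2  2  2  3  3  3  3  3  3
 A  0  1  2  2  2  3  3  3  3  3  3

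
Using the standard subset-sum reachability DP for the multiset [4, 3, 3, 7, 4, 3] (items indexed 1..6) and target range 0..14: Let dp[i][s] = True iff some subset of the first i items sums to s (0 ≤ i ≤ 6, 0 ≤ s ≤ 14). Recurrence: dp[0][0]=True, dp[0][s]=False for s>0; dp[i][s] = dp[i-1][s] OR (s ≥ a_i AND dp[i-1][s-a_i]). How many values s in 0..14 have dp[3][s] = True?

6

i\s   0   1   2   3   4   5   6   7   8   9  10  11  12  13  14
  0   T   F   F   F   F   F   F   F   F   F   F   F   F   F   F
  1   T   F   F   F   T   F   F   F   F   F   F   F   F   F   F
  2   T   F   F   T   T   F   F   T   F   F   F   F   F   F   F
  3   T   F   F   T   T   F   T   T   F   F   T   F   F   F   F
  4   T   F   F   T   T   F   T   T   F   F   T   T   F   T   T
  5   T   F   F   T   T   F   T   T   T   F   T   T   F   T   T
  6   T   F   F   T   T   F   T   T   T   T   T   T   F   T   T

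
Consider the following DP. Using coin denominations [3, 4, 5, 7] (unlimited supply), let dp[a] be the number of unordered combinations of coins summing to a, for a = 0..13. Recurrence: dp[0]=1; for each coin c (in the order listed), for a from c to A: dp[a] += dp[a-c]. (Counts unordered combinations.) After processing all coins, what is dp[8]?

after  coin     0     1     2     3     4     5     6     7     8     9    10    11    12    13
          3     1     0     0     1     0     0     1     0     0     1     0     0     1     0
          4     1     0     0     1     1     0     1     1     1     1     1     1     2     1
          5     1     0     0     1     1     1     1     1     2     2     2     2     3     3
          7     1     0     0     1     1     1     1     2     2     2     3     3     4     4

2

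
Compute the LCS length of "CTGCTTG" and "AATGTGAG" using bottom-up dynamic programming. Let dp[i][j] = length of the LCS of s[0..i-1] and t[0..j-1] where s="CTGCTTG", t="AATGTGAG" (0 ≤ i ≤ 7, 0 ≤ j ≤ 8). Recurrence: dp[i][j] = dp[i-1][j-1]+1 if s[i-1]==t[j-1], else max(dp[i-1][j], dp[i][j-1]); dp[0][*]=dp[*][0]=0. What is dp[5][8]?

3

   ''  A  A  T  G  T  G  A  G
''  0  0  0  0  0  0  0  0  0
 C  0  0  0  0  0  0  0  0  0
 T  0  0  0  1  1  1  1  1  1
 G  0  0  0  1  2  2  2  2  2
 C  0  0  0  1  2  2  2  2  2
 T  0  0  0  1  2  3  3  3  3
 T  0  0  0  1  2  3  3  3  3
 G  0  0  0  1  2  3  4  4  4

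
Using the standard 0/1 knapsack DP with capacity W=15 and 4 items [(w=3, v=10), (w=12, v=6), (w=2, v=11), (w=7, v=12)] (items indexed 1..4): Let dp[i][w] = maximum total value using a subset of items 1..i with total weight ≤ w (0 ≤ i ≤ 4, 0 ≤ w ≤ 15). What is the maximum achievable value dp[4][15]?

i\w   0   1   2   3   4   5   6   7   8   9  10  11  12  13  14  15
  0   0   0   0   0   0   0   0   0   0   0   0   0   0   0   0   0
  1   0   0   0  10  10  10  10  10  10  10  10  10  10  10  10  10
  2   0   0   0  10  10  10  10  10  10  10  10  10  10  10  10  16
  3   0   0  11  11  11  21  21  21  21  21  21  21  21  21  21  21
  4   0   0  11  11  11  21  21  21  21  23  23  23  33  33  33  33

33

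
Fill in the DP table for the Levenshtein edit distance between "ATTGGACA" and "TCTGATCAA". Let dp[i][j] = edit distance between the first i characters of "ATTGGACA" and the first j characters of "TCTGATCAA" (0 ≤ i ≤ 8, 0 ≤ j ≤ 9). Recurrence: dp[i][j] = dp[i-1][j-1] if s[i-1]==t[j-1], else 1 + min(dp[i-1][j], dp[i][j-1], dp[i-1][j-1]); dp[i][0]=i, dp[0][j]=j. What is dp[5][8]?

   ''  T  C  T  G  A  T  C  A  A
''  0  1  2  3  4  5  6  7  8  9
 A  1  1  2  3  4  4  5  6  7  8
 T  2  1  2  2  3  4  4  5  6  7
 T  3  2  2  2  3  4  4  5  6  7
 G  4  3  3  3  2  3  4  5  6  7
 G  5  4  4  4  3  3  4  5  6  7
 A  6  5  5  5  4  3  4  5  5  6
 C  7  6  5  6  5  4  4  4  5  6
 A  8  7  6  6  6  5  5  5  4  5

6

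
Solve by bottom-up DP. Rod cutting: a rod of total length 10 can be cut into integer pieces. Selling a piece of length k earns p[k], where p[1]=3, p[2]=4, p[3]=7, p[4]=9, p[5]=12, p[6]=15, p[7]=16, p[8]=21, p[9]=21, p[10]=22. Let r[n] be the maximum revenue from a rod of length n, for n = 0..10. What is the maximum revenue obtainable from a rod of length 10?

   n    0    1    2    3    4    5    6    7    8    9   10
r[n]    0    3    6    9   12   15   18   21   24   27   30

30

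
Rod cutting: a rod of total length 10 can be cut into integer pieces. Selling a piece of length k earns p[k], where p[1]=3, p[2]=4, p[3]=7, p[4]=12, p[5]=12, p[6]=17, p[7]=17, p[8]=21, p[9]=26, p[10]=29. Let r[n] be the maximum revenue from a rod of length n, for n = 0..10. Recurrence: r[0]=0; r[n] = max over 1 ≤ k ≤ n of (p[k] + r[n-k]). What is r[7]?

21

   n    0    1    2    3    4    5    6    7    8    9   10
r[n]    0    3    6    9   12   15   18   21   24   27   30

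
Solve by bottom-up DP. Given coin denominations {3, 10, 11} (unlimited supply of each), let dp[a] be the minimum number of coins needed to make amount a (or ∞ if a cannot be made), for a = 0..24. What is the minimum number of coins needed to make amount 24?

3

 a  0  1  2  3  4  5  6  7  8  9 10 11 12 13 14 15 16 17 18 19 20 21 22 23 24
dp  0  -  -  1  -  -  2  -  -  3  1  1  4  2  2  5  3  3  6  4  2  2  2  3  3
(- denotes ∞ / unreachable)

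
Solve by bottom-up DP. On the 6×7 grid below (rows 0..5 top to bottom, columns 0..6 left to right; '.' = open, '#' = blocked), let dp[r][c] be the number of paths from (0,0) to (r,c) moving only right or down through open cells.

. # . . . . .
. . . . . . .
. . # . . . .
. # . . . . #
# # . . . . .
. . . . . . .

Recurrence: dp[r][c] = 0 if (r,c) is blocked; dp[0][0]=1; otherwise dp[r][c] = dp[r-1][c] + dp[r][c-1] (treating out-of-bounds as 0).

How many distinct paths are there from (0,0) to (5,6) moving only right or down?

r\c   0   1   2   3   4   5   6
  0   1   0   0   0   0   0   0
  1   1   1   1   1   1   1   1
  2   1   2   0   1   2   3   4
  3   1   0   0   1   3   6   0
  4   0   0   0   1   4  10  10
  5   0   0   0   1   5  15  25

25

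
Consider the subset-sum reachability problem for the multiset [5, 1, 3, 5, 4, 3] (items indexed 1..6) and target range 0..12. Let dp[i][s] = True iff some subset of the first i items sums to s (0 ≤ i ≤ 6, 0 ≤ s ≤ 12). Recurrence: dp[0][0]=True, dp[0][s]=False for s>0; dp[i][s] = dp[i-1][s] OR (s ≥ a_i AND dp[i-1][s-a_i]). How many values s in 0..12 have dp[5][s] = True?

i\s   0   1   2   3   4   5   6   7   8   9  10  11  12
  0   T   F   F   F   F   F   F   F   F   F   F   F   F
  1   T   F   F   F   F   T   F   F   F   F   F   F   F
  2   T   T   F   F   F   T   T   F   F   F   F   F   F
  3   T   T   F   T   T   T   T   F   T   T   F   F   F
  4   T   T   F   T   T   T   T   F   T   T   T   T   F
  5   T   T   F   T   T   T   T   T   T   T   T   T   T
  6   T   T   F   T   T   T   T   T   T   T   T   T   T

12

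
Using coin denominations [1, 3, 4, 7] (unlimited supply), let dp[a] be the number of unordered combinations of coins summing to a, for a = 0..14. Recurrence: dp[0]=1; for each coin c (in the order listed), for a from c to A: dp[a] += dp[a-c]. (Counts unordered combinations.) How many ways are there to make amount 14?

after  coin     0     1     2     3     4     5     6     7     8     9    10    11    12    13    14
          1     1     1     1     1     1     1     1     1     1     1     1     1     1     1     1
          3     1     1     1     2     2     2     3     3     3     4     4     4     5     5     5
          4     1     1     1     2     3     3     4     5     6     7     8     9    11    12    13
          7     1     1     1     2     3     3     4     6     7     8    10    12    14    16    19

19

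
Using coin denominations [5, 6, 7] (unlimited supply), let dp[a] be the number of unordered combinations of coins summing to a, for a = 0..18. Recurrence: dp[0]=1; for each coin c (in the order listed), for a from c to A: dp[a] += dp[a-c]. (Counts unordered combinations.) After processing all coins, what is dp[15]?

after  coin     0     1     2     3     4     5     6     7     8     9    10    11    12    13    14    15    16    17    18
          5     1     0     0     0     0     1     0     0     0     0     1     0     0     0     0     1     0     0     0
          6     1     0     0     0     0     1     1     0     0     0     1     1     1     0     0     1     1     1     1
          7     1     0     0     0     0     1     1     1     0     0     1     1     2     1     1     1     1     2     2

1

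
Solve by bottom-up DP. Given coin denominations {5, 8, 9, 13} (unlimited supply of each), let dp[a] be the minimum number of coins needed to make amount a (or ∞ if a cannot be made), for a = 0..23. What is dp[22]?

2

 a  0  1  2  3  4  5  6  7  8  9 10 11 12 13 14 15 16 17 18 19 20 21 22 23
dp  0  -  -  -  -  1  -  -  1  1  2  -  -  1  2  3  2  2  2  3  4  2  2  3
(- denotes ∞ / unreachable)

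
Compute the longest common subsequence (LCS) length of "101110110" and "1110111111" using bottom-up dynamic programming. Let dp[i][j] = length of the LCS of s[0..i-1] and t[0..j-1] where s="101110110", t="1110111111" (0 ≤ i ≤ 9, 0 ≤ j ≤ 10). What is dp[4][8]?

   ''  1  1  1  0  1  1  1  1  1  1
''  0  0  0  0  0  0  0  0  0  0  0
 1  0  1  1  1  1  1  1  1  1  1  1
 0  0  1  1  1  2  2  2  2  2  2  2
 1  0  1  2  2  2  3  3  3  3  3  3
 1  0  1  2  3  3  3  4  4  4  4  4
 1  0  1  2  3  3  4  4  5  5  5  5
 0  0  1  2  3  4  4  4  5  5  5  5
 1  0  1  2  3  4  5  5  5  6  6  6
 1  0  1  2  3  4  5  6  6  6  7  7
 0  0  1  2  3  4  5  6  6  6  7  7

4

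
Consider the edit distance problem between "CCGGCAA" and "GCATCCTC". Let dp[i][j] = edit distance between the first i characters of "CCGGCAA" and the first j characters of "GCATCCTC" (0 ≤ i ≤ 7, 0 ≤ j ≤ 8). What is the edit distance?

   ''  G  C  A  T  C  C  T  C
''  0  1  2  3  4  5  6  7  8
 C  1  1  1  2  3  4  5  6  7
 C  2  2  1  2  3  3  4  5  6
 G  3  2  2  2  3  4  4  5  6
 G  4  3  3  3  3  4  5  5  6
 C  5  4  3  4  4  3  4  5  5
 A  6  5  4  3  4  4  4  5  6
 A  7  6  5  4  4  5  5  5  6

6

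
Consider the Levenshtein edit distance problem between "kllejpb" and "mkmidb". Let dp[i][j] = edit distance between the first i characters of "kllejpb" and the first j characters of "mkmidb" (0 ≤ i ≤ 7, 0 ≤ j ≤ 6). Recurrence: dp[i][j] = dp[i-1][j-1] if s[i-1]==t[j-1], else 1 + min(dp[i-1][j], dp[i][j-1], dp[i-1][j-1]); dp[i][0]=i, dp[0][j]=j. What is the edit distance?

   ''  m  k  m  i  d  b
''  0  1  2  3  4  5  6
 k  1  1  1  2  3  4  5
 l  2  2  2  2  3  4  5
 l  3  3  3  3  3  4  5
 e  4  4  4  4  4  4  5
 j  5  5  5  5  5  5  5
 p  6  6  6  6  6  6  6
 b  7  7  7  7  7  7  6

6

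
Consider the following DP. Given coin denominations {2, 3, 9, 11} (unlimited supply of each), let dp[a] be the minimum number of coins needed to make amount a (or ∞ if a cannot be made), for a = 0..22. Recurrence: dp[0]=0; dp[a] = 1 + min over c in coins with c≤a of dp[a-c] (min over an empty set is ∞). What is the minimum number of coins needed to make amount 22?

2

 a  0  1  2  3  4  5  6  7  8  9 10 11 12 13 14 15 16 17 18 19 20 21 22
dp  0  -  1  1  2  2  2  3  3  1  4  1  2  2  2  3  3  3  2  4  2  3  2
(- denotes ∞ / unreachable)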